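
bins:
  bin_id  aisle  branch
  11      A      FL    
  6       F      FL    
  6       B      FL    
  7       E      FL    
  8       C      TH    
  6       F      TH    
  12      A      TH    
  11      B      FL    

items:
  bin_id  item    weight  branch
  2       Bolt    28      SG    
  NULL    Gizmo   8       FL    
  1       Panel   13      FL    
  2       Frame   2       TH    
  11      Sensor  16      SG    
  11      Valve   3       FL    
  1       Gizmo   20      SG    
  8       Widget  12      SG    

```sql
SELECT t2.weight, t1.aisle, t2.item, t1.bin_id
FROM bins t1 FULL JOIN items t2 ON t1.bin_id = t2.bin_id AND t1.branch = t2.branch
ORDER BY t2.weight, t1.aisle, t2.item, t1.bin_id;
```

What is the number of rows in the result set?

15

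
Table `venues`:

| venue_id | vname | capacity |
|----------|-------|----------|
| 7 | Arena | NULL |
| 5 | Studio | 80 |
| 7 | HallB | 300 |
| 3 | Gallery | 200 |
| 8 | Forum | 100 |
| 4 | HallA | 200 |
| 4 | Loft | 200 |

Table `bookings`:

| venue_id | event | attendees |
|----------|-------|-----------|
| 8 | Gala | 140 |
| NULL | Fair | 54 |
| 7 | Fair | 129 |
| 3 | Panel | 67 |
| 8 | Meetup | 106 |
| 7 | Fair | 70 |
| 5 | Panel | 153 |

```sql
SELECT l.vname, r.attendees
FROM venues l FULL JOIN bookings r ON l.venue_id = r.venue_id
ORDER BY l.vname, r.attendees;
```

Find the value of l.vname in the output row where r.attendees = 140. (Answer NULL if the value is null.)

Forum

FULL OUTER JOIN keeps every row from both sides; unmatched rows get NULL for the other side's columns.
Matching on l.venue_id = r.venue_id. A NULL in a compared column never satisfies the condition.
Matched pairs: 8; unmatched l rows kept: 2; unmatched r rows kept: 1.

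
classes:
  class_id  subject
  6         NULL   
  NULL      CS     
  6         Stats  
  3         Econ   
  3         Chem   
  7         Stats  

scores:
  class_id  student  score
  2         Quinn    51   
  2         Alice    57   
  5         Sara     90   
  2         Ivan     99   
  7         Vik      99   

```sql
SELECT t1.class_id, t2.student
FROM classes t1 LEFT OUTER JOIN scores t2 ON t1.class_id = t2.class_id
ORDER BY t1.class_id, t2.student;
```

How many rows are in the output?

LEFT JOIN keeps every row from `classes`; unmatched rows get NULL for `scores`'s columns.
Matching on t1.class_id = t2.class_id. A NULL in a compared column never satisfies the condition.
- t1 (class_id=6) has no partner → padded with NULL.
- t1 (class_id=NULL) has no partner → padded with NULL.
- t1 (class_id=6) has no partner → padded with NULL.
- t1 (class_id=3) has no partner → padded with NULL.
- t1 (class_id=3) has no partner → padded with NULL.
- t1 (class_id=7) pairs with 1 row(s) of t2.
Total: 1 matched + 5 padded = 6 rows.

6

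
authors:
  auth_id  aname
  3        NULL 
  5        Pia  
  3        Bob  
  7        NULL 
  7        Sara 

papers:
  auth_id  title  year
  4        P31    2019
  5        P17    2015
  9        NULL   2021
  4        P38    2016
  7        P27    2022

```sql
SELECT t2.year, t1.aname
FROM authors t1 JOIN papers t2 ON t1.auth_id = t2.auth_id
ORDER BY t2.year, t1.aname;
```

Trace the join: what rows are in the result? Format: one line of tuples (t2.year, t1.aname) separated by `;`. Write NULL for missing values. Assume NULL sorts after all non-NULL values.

(2015, Pia); (2022, Sara); (2022, NULL)

INNER JOIN keeps only pairs where the ON condition holds.
Matching on t1.auth_id = t2.auth_id.
Matched pairs: 3.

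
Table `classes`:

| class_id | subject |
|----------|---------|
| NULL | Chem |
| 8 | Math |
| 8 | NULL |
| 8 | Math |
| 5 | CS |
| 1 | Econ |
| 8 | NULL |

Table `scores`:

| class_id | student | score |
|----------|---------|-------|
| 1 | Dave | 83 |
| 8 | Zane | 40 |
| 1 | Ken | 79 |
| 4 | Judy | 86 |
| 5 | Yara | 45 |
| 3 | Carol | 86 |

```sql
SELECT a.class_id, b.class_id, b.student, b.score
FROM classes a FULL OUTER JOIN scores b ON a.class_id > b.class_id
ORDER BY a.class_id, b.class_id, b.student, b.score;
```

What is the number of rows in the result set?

FULL OUTER JOIN keeps every row from both sides; unmatched rows get NULL for the other side's columns.
Matching on a.class_id > b.class_id. A NULL in a compared column never satisfies the condition.
- a (class_id=NULL) has no partner → padded with NULL.
- a (class_id=8) pairs with 5 row(s) of b.
- a (class_id=8) pairs with 5 row(s) of b.
- a (class_id=8) pairs with 5 row(s) of b.
- a (class_id=5) pairs with 4 row(s) of b.
- a (class_id=1) has no partner → padded with NULL.
- a (class_id=8) pairs with 5 row(s) of b.
- 1 b row(s) had no a match → kept, a columns NULL.
Total: 24 matched + 3 padded = 27 rows.

27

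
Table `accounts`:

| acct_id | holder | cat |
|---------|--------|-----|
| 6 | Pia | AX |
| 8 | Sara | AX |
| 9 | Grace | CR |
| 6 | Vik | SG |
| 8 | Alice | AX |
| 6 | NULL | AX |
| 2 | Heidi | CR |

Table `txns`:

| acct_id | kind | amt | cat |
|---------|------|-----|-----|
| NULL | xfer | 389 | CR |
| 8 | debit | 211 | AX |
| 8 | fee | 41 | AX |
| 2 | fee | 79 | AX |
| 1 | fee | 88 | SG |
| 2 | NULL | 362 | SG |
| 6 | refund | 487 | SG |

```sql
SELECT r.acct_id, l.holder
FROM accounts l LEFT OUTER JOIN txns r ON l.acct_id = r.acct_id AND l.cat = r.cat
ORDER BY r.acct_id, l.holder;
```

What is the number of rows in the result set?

LEFT JOIN keeps every row from `accounts`; unmatched rows get NULL for `txns`'s columns.
Matching on l.acct_id = r.acct_id AND l.cat = r.cat. A NULL in a compared column never satisfies the condition.
- acct_id=6, cat=AX: no r row matches, row kept with r columns NULL.
- acct_id=8, cat=AX: 2 matching r row(s), so 2 row(s) emitted.
- acct_id=9, cat=CR: no r row matches, row kept with r columns NULL.
- acct_id=6, cat=SG: 1 matching r row(s), so 1 row(s) emitted.
- acct_id=8, cat=AX: 2 matching r row(s), so 2 row(s) emitted.
- acct_id=6, cat=AX: no r row matches, row kept with r columns NULL.
- acct_id=2, cat=CR: no r row matches, row kept with r columns NULL.
Total: 5 matched + 4 padded = 9 rows.

9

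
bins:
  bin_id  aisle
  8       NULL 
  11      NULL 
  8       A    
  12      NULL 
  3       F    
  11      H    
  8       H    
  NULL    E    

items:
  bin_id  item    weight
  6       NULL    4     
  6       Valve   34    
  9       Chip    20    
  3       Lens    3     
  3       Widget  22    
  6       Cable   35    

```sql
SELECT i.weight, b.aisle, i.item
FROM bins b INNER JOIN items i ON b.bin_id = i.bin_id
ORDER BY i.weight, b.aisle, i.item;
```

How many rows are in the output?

2

INNER JOIN keeps only pairs where the ON condition holds.
Matching on b.bin_id = i.bin_id. A NULL in a compared column never satisfies the condition.
Matched pairs: 2.
Total: 2 rows.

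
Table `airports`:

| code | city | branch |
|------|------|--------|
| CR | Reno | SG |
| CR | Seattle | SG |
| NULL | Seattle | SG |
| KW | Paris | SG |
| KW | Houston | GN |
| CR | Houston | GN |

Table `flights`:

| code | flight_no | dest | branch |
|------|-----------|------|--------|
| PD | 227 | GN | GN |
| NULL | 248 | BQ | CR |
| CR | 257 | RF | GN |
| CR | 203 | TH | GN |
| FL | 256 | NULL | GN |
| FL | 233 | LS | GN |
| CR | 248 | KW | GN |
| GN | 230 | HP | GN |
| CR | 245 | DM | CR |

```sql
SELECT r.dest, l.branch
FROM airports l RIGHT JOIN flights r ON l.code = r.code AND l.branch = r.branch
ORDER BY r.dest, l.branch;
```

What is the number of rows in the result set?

9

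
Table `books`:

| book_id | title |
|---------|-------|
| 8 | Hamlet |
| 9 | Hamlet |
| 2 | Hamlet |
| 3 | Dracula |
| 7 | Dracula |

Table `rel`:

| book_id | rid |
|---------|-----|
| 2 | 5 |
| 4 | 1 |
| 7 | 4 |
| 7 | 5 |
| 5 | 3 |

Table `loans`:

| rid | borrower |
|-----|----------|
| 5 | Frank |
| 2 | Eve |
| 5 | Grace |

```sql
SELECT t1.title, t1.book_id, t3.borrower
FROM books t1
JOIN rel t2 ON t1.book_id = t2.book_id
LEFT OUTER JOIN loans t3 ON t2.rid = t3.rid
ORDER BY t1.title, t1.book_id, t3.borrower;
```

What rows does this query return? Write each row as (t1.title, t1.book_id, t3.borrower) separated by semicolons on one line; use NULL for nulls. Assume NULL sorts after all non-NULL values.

(Dracula, 7, Frank); (Dracula, 7, Grace); (Dracula, 7, NULL); (Hamlet, 2, Frank); (Hamlet, 2, Grace)

Joins associate left-to-right: books INNER JOIN rel on book_id gives 3 intermediate row(s).
Then LEFT JOIN `loans t3` on rid: each of those 3 rows is kept; rows whose t2.rid has no match in t3 get NULL for t3's columns.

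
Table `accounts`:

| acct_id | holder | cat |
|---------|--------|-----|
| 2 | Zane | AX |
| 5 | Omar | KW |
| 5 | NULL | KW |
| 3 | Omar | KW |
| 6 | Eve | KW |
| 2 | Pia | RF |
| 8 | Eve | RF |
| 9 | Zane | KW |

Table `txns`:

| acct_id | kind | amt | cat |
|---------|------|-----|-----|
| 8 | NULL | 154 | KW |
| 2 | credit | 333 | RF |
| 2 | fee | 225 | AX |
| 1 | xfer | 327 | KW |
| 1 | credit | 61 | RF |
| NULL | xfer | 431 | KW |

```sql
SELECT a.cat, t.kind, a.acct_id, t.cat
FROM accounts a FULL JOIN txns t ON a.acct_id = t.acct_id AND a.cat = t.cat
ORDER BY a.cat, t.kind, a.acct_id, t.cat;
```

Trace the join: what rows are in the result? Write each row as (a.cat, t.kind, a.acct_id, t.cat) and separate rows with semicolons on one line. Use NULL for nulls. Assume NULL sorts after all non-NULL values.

(AX, fee, 2, AX); (KW, NULL, 3, NULL); (KW, NULL, 5, NULL); (KW, NULL, 5, NULL); (KW, NULL, 6, NULL); (KW, NULL, 9, NULL); (RF, credit, 2, RF); (RF, NULL, 8, NULL); (NULL, credit, NULL, RF); (NULL, xfer, NULL, KW); (NULL, xfer, NULL, KW); (NULL, NULL, NULL, KW)

FULL OUTER JOIN keeps every row from both sides; unmatched rows get NULL for the other side's columns.
Matching on a.acct_id = t.acct_id AND a.cat = t.cat. A NULL in a compared column never satisfies the condition.
- a row (acct_id=2, cat=AX): matches 1 t row(s) → 1 output row(s).
- a row (acct_id=5, cat=KW): no match → kept, t columns NULL.
- a row (acct_id=5, cat=KW): no match → kept, t columns NULL.
- a row (acct_id=3, cat=KW): no match → kept, t columns NULL.
- a row (acct_id=6, cat=KW): no match → kept, t columns NULL.
- a row (acct_id=2, cat=RF): matches 1 t row(s) → 1 output row(s).
- a row (acct_id=8, cat=RF): no match → kept, t columns NULL.
- a row (acct_id=9, cat=KW): no match → kept, t columns NULL.
- 4 t row(s) had no a match → kept, a columns NULL.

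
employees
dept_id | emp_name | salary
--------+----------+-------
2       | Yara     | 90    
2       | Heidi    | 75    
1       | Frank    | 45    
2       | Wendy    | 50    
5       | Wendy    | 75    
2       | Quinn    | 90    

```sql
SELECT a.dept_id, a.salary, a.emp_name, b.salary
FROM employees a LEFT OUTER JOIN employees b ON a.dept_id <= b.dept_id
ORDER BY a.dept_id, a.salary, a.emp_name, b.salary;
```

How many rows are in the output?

LEFT JOIN keeps every row from `employees a`; unmatched rows get NULL for `employees b`'s columns.
Matching on a.dept_id <= b.dept_id.
Matched pairs: 27; unmatched a rows kept: 0.
Total: 27 rows.

27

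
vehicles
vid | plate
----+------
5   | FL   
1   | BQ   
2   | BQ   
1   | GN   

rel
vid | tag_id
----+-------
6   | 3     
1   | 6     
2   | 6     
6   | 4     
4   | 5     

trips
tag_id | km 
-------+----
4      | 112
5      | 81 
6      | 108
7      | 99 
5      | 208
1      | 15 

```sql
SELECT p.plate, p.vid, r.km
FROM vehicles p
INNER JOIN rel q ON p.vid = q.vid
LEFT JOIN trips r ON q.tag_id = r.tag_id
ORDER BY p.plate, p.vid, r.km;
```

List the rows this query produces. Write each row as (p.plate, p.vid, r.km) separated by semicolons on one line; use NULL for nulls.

Step 1 — p INNER JOIN q on vid → 3 row(s).
Then LEFT JOIN `trips r` on tag_id: each of those 3 rows is kept; rows whose q.tag_id has no match in r get NULL for r's columns.

(BQ, 1, 108); (BQ, 2, 108); (GN, 1, 108)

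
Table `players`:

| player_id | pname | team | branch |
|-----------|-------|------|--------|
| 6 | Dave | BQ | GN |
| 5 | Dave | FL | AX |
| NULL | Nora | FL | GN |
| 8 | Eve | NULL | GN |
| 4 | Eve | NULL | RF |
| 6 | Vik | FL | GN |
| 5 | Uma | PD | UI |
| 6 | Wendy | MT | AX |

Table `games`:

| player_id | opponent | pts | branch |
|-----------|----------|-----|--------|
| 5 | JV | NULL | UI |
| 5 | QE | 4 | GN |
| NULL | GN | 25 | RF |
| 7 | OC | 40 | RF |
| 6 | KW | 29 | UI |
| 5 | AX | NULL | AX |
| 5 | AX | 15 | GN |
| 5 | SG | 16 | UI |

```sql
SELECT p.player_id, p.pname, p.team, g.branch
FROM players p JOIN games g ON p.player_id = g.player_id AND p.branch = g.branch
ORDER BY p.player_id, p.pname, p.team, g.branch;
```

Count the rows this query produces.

INNER JOIN keeps only pairs where the ON condition holds.
Matching on p.player_id = g.player_id AND p.branch = g.branch. A NULL in a compared column never satisfies the condition.
- p (player_id=6, branch=GN) has no partner → excluded.
- p (player_id=5, branch=AX) pairs with 1 row(s) of g.
- p (player_id=NULL, branch=GN) has no partner → excluded.
- p (player_id=8, branch=GN) has no partner → excluded.
- p (player_id=4, branch=RF) has no partner → excluded.
- p (player_id=6, branch=GN) has no partner → excluded.
- p (player_id=5, branch=UI) pairs with 2 row(s) of g.
- p (player_id=6, branch=AX) has no partner → excluded.
Total: 3 rows.

3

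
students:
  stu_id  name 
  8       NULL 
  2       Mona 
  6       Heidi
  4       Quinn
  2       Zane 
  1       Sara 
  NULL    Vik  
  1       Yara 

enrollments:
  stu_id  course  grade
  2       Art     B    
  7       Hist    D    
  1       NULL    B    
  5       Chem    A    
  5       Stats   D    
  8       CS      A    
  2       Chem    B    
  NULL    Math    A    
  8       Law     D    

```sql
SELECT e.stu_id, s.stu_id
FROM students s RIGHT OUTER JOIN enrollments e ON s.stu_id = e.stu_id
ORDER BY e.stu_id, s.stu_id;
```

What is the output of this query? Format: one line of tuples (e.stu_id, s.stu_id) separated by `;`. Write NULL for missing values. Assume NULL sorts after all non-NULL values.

(1, 1); (1, 1); (2, 2); (2, 2); (2, 2); (2, 2); (5, NULL); (5, NULL); (7, NULL); (8, 8); (8, 8); (NULL, NULL)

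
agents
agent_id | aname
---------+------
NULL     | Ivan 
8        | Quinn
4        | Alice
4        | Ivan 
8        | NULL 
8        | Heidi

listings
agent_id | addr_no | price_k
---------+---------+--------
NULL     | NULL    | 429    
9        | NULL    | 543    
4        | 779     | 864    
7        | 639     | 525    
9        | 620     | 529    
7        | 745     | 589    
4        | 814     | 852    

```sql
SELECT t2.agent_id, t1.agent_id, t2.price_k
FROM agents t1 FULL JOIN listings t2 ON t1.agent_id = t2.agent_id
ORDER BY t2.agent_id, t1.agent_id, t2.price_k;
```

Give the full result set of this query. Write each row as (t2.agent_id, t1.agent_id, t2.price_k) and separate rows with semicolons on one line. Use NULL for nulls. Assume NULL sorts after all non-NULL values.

(4, 4, 852); (4, 4, 852); (4, 4, 864); (4, 4, 864); (7, NULL, 525); (7, NULL, 589); (9, NULL, 529); (9, NULL, 543); (NULL, 8, NULL); (NULL, 8, NULL); (NULL, 8, NULL); (NULL, NULL, 429); (NULL, NULL, NULL)

FULL OUTER JOIN keeps every row from both sides; unmatched rows get NULL for the other side's columns.
Matching on t1.agent_id = t2.agent_id. A NULL in a compared column never satisfies the condition.
- t1 (agent_id=NULL) has no partner → padded with NULL.
- t1 (agent_id=8) has no partner → padded with NULL.
- t1 (agent_id=4) pairs with 2 row(s) of t2.
- t1 (agent_id=4) pairs with 2 row(s) of t2.
- t1 (agent_id=8) has no partner → padded with NULL.
- t1 (agent_id=8) has no partner → padded with NULL.
- 5 t2 row(s) had no t1 match → kept, t1 columns NULL.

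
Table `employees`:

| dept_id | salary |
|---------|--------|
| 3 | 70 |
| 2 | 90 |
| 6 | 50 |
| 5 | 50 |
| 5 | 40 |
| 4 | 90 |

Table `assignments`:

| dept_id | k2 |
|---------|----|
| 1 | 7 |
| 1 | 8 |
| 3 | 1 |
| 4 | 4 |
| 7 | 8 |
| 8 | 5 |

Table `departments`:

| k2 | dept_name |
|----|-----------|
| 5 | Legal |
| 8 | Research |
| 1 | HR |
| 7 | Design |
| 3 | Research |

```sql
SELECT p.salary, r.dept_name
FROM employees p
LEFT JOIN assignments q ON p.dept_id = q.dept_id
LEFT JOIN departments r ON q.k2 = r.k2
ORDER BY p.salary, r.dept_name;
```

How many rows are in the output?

Step 1 — p LEFT JOIN q on dept_id → 6 row(s).
Then LEFT JOIN `departments r` on k2: each of those 6 rows is kept; rows whose q.k2 has no match in r get NULL for r's columns.
Result: 6 row(s).

6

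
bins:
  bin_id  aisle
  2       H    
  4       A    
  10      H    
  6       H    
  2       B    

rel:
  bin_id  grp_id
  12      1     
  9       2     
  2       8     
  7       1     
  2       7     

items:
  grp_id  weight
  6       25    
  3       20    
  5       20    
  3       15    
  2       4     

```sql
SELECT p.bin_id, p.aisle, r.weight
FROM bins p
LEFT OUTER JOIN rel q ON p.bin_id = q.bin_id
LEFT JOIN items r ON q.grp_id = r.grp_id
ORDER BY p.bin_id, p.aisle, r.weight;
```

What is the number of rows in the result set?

7

Joins associate left-to-right: bins LEFT JOIN rel on bin_id gives 7 intermediate row(s).
Then LEFT JOIN `items r` on grp_id: each of those 7 rows is kept; rows whose q.grp_id has no match in r get NULL for r's columns.
Result: 7 row(s).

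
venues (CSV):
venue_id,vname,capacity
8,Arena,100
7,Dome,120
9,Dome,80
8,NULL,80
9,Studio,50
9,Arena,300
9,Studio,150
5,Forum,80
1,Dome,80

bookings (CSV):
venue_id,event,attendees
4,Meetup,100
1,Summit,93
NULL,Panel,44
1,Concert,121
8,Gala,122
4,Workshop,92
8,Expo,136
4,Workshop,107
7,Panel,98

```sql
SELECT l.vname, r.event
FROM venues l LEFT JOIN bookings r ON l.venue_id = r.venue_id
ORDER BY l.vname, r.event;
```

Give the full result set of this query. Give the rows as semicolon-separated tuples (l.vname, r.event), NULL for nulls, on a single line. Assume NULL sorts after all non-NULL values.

(Arena, Expo); (Arena, Gala); (Arena, NULL); (Dome, Concert); (Dome, Panel); (Dome, Summit); (Dome, NULL); (Forum, NULL); (Studio, NULL); (Studio, NULL); (NULL, Expo); (NULL, Gala)

LEFT JOIN keeps every row from `venues`; unmatched rows get NULL for `bookings`'s columns.
Matching on l.venue_id = r.venue_id. A NULL in a compared column never satisfies the condition.
Matched pairs: 7; unmatched l rows kept: 5.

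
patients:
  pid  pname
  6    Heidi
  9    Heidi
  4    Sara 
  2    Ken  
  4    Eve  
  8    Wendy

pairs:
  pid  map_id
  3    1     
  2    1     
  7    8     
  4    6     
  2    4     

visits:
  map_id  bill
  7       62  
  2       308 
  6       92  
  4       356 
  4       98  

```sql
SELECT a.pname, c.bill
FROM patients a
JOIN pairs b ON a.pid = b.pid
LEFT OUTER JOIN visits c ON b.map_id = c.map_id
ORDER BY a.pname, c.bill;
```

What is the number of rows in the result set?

5

Step 1 — a INNER JOIN b on pid → 4 row(s).
Then LEFT JOIN `visits c` on map_id: each of those 4 rows is kept; rows whose b.map_id has no match in c get NULL for c's columns.
Result: 5 row(s).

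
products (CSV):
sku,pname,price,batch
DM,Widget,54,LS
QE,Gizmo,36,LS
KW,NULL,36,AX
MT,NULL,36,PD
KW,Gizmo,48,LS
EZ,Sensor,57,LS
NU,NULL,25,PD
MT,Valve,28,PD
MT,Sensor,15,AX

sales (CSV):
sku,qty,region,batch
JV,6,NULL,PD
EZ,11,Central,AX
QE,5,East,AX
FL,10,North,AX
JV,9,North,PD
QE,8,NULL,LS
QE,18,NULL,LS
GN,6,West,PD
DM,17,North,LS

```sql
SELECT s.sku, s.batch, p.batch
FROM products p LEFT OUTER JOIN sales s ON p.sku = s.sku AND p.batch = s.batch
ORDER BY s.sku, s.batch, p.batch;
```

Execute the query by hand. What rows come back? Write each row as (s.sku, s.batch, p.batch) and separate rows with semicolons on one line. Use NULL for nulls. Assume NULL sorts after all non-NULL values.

LEFT JOIN keeps every row from `products`; unmatched rows get NULL for `sales`'s columns.
Matching on p.sku = s.sku AND p.batch = s.batch.
- p (sku=DM, batch=LS) pairs with 1 row(s) of s.
- p (sku=QE, batch=LS) pairs with 2 row(s) of s.
- p (sku=KW, batch=AX) has no partner → padded with NULL.
- p (sku=MT, batch=PD) has no partner → padded with NULL.
- p (sku=KW, batch=LS) has no partner → padded with NULL.
- p (sku=EZ, batch=LS) has no partner → padded with NULL.
- p (sku=NU, batch=PD) has no partner → padded with NULL.
- p (sku=MT, batch=PD) has no partner → padded with NULL.
- p (sku=MT, batch=AX) has no partner → padded with NULL.
After projecting and ordering:
s.sku | s.batch | p.batch
DM | LS | LS
QE | LS | LS
QE | LS | LS
NULL | NULL | AX
NULL | NULL | AX
NULL | NULL | LS
NULL | NULL | LS
NULL | NULL | PD
NULL | NULL | PD
NULL | NULL | PD

(DM, LS, LS); (QE, LS, LS); (QE, LS, LS); (NULL, NULL, AX); (NULL, NULL, AX); (NULL, NULL, LS); (NULL, NULL, LS); (NULL, NULL, PD); (NULL, NULL, PD); (NULL, NULL, PD)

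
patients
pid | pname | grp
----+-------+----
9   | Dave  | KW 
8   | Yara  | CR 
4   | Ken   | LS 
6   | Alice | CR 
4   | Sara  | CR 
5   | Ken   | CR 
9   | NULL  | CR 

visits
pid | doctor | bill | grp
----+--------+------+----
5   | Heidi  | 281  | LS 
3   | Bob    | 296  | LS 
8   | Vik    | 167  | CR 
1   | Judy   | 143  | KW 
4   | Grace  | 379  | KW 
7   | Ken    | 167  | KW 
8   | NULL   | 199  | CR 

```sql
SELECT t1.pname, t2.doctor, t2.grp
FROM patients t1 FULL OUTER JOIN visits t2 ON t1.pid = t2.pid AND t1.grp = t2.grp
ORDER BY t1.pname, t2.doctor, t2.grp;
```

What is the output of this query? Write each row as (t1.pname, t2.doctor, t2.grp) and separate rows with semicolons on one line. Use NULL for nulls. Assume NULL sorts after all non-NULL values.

(Alice, NULL, NULL); (Dave, NULL, NULL); (Ken, NULL, NULL); (Ken, NULL, NULL); (Sara, NULL, NULL); (Yara, Vik, CR); (Yara, NULL, CR); (NULL, Bob, LS); (NULL, Grace, KW); (NULL, Heidi, LS); (NULL, Judy, KW); (NULL, Ken, KW); (NULL, NULL, NULL)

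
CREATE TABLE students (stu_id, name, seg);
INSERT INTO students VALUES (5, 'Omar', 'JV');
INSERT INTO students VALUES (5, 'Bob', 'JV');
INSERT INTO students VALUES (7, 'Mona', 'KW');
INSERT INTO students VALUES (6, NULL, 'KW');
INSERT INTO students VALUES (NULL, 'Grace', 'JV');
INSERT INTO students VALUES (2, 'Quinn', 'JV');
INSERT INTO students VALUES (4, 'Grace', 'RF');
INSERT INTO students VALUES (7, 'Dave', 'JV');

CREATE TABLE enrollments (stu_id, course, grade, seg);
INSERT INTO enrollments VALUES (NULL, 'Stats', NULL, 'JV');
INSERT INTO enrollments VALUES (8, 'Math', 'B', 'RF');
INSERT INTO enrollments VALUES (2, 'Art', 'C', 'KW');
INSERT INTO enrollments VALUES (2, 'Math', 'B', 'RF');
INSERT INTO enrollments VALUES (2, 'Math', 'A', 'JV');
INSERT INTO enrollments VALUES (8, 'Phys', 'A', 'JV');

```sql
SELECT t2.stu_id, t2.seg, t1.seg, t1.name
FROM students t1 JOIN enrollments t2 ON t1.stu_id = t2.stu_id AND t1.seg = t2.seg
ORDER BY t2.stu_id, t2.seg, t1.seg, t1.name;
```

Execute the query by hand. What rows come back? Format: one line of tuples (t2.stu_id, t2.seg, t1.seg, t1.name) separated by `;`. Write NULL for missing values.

INNER JOIN keeps only pairs where the ON condition holds.
Matching on t1.stu_id = t2.stu_id AND t1.seg = t2.seg. A NULL in a compared column never satisfies the condition.
Matched pairs: 1.

(2, JV, JV, Quinn)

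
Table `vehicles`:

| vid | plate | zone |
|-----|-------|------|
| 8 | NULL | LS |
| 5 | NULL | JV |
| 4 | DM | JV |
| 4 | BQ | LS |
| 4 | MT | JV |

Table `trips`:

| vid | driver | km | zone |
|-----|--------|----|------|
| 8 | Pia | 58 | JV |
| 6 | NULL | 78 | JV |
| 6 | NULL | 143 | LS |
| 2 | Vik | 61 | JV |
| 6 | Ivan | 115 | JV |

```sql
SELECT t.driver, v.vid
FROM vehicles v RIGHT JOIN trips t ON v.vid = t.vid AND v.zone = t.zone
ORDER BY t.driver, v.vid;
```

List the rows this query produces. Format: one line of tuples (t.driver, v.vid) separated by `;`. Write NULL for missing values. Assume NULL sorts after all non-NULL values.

(Ivan, NULL); (Pia, NULL); (Vik, NULL); (NULL, NULL); (NULL, NULL)

RIGHT JOIN keeps every row from `trips`; unmatched rows get NULL for `vehicles`'s columns.
Matching on v.vid = t.vid AND v.zone = t.zone.
Matched pairs: 0; unmatched t rows kept: 5.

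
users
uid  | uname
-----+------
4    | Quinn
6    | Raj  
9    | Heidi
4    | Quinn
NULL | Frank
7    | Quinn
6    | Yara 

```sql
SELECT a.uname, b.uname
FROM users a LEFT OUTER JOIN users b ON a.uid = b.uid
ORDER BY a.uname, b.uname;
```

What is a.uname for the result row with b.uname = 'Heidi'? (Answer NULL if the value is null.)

Heidi

LEFT JOIN keeps every row from `users a`; unmatched rows get NULL for `users b`'s columns.
Matching on a.uid = b.uid. A NULL in a compared column never satisfies the condition.
Matched pairs: 10; unmatched a rows kept: 1.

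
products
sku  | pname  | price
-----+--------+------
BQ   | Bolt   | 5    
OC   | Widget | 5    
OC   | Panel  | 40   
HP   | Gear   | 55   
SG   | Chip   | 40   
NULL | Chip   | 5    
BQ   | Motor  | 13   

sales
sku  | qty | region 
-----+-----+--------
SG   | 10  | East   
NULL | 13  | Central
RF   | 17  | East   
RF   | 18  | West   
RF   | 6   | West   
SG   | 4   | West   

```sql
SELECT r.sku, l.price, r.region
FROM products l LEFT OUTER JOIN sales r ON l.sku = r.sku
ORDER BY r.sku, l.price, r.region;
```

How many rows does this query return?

LEFT JOIN keeps every row from `products`; unmatched rows get NULL for `sales`'s columns.
Matching on l.sku = r.sku. A NULL in a compared column never satisfies the condition.
- l (sku=BQ) has no partner → padded with NULL.
- l (sku=OC) has no partner → padded with NULL.
- l (sku=OC) has no partner → padded with NULL.
- l (sku=HP) has no partner → padded with NULL.
- l (sku=SG) pairs with 2 row(s) of r.
- l (sku=NULL) has no partner → padded with NULL.
- l (sku=BQ) has no partner → padded with NULL.
Total: 2 matched + 6 padded = 8 rows.

8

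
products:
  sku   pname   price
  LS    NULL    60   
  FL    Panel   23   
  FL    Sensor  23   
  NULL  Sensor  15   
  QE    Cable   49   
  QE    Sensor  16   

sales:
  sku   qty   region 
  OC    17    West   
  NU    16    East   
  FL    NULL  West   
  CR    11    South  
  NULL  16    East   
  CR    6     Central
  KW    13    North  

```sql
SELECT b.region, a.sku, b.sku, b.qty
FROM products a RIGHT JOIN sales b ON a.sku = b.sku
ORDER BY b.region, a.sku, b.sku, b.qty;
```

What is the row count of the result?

8

RIGHT JOIN keeps every row from `sales`; unmatched rows get NULL for `products`'s columns.
Matching on a.sku = b.sku. A NULL in a compared column never satisfies the condition.
- sku=LS: no matching b row.
- sku=FL: 1 matching b row(s), so 1 row(s) emitted.
- sku=FL: 1 matching b row(s), so 1 row(s) emitted.
- sku=NULL: no matching b row.
- sku=QE: no matching b row.
- sku=QE: no matching b row.
- plus 6 unmatched b row(s), each kept with NULL a columns.
Total: 2 matched + 6 padded = 8 rows.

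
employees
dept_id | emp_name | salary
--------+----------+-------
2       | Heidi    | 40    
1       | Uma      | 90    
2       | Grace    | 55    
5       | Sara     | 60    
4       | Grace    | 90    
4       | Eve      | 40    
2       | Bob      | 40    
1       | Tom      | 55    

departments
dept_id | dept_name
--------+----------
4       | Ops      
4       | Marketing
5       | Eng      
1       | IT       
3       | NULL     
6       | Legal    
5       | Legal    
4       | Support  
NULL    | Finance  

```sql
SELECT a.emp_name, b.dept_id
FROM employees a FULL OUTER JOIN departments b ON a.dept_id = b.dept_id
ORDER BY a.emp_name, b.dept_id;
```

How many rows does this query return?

16

FULL OUTER JOIN keeps every row from both sides; unmatched rows get NULL for the other side's columns.
Matching on a.dept_id = b.dept_id. A NULL in a compared column never satisfies the condition.
- a (dept_id=2) has no partner → padded with NULL.
- a (dept_id=1) pairs with 1 row(s) of b.
- a (dept_id=2) has no partner → padded with NULL.
- a (dept_id=5) pairs with 2 row(s) of b.
- a (dept_id=4) pairs with 3 row(s) of b.
- a (dept_id=4) pairs with 3 row(s) of b.
- a (dept_id=2) has no partner → padded with NULL.
- a (dept_id=1) pairs with 1 row(s) of b.
- plus 3 unmatched b row(s), each kept with NULL a columns.
Total: 10 matched + 6 padded = 16 rows.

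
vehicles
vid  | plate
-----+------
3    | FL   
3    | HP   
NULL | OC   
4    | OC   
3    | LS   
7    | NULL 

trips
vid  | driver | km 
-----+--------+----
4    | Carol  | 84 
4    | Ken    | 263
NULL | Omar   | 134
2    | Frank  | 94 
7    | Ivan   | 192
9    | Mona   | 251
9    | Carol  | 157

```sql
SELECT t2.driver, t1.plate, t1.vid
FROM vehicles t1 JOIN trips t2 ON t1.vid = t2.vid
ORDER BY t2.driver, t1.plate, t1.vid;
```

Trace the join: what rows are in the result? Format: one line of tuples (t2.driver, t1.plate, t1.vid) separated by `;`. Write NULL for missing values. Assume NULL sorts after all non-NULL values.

INNER JOIN keeps only pairs where the ON condition holds.
Matching on t1.vid = t2.vid. A NULL in a compared column never satisfies the condition.
- t1[0] vid=3 → no match; dropped.
- t1[1] vid=3 → no match; dropped.
- t1[2] vid=NULL → no match; dropped.
- t1[3] vid=4 → 2 match(es) in t2 → 2 row(s).
- t1[4] vid=3 → no match; dropped.
- t1[5] vid=7 → 1 match(es) in t2 → 1 row(s).
After projecting and ordering:
t2.driver | t1.plate | t1.vid
Carol | OC | 4
Ivan | NULL | 7
Ken | OC | 4

(Carol, OC, 4); (Ivan, NULL, 7); (Ken, OC, 4)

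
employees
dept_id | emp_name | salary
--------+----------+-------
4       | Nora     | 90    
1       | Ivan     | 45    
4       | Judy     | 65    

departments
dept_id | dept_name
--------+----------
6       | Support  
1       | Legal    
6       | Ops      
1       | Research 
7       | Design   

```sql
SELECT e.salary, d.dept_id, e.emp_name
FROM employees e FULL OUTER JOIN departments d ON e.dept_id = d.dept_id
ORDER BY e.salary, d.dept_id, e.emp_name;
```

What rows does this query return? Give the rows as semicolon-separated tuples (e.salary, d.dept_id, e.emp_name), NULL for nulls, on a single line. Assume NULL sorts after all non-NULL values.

(45, 1, Ivan); (45, 1, Ivan); (65, NULL, Judy); (90, NULL, Nora); (NULL, 6, NULL); (NULL, 6, NULL); (NULL, 7, NULL)

FULL OUTER JOIN keeps every row from both sides; unmatched rows get NULL for the other side's columns.
Matching on e.dept_id = d.dept_id.
Matched pairs: 2; unmatched e rows kept: 2; unmatched d rows kept: 3.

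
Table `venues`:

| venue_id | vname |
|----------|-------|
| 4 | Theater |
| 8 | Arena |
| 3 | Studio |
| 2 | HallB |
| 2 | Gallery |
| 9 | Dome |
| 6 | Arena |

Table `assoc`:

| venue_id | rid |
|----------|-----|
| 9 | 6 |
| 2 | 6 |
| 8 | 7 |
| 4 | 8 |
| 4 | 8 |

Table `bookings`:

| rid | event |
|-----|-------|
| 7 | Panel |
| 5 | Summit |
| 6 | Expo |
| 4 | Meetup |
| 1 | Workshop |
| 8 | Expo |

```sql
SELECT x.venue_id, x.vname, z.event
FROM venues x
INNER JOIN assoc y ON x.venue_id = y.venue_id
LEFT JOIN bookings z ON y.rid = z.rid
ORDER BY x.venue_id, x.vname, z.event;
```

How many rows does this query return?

6

Step 1 — x INNER JOIN y on venue_id → 6 row(s).
Then LEFT JOIN `bookings z` on rid: each of those 6 rows is kept; rows whose y.rid has no match in z get NULL for z's columns.
Result: 6 row(s).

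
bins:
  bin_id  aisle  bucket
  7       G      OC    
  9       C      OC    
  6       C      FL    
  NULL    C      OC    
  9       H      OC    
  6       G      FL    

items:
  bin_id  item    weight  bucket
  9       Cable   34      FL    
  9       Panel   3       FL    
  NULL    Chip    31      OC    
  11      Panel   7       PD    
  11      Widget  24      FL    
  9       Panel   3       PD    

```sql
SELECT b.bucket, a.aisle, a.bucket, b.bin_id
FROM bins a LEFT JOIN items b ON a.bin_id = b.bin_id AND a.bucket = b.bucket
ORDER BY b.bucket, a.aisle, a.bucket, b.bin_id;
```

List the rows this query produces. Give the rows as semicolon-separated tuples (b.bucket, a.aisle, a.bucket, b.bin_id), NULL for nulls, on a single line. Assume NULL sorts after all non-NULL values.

LEFT JOIN keeps every row from `bins`; unmatched rows get NULL for `items`'s columns.
Matching on a.bin_id = b.bin_id AND a.bucket = b.bucket. A NULL in a compared column never satisfies the condition.
Matched pairs: 0; unmatched a rows kept: 6.

(NULL, C, FL, NULL); (NULL, C, OC, NULL); (NULL, C, OC, NULL); (NULL, G, FL, NULL); (NULL, G, OC, NULL); (NULL, H, OC, NULL)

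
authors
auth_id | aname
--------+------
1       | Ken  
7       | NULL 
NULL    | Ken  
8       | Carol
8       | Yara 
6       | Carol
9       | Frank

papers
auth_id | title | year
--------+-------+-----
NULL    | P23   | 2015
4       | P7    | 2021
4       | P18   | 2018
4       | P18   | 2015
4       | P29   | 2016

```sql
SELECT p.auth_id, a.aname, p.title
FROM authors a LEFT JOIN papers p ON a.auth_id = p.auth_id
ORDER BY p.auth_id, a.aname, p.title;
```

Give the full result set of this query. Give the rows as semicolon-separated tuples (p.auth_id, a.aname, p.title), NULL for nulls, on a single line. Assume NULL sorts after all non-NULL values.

(NULL, Carol, NULL); (NULL, Carol, NULL); (NULL, Frank, NULL); (NULL, Ken, NULL); (NULL, Ken, NULL); (NULL, Yara, NULL); (NULL, NULL, NULL)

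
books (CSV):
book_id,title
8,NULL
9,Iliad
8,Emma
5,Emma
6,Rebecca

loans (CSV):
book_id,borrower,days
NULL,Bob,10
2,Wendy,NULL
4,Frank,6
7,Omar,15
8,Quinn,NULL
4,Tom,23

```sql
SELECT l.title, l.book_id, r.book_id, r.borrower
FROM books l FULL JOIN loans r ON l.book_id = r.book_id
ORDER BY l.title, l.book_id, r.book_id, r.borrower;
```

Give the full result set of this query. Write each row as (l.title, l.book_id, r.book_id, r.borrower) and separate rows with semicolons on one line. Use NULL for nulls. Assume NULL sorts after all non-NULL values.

FULL OUTER JOIN keeps every row from both sides; unmatched rows get NULL for the other side's columns.
Matching on l.book_id = r.book_id. A NULL in a compared column never satisfies the condition.
Matched pairs: 2; unmatched l rows kept: 3; unmatched r rows kept: 5.

(Emma, 5, NULL, NULL); (Emma, 8, 8, Quinn); (Iliad, 9, NULL, NULL); (Rebecca, 6, NULL, NULL); (NULL, 8, 8, Quinn); (NULL, NULL, 2, Wendy); (NULL, NULL, 4, Frank); (NULL, NULL, 4, Tom); (NULL, NULL, 7, Omar); (NULL, NULL, NULL, Bob)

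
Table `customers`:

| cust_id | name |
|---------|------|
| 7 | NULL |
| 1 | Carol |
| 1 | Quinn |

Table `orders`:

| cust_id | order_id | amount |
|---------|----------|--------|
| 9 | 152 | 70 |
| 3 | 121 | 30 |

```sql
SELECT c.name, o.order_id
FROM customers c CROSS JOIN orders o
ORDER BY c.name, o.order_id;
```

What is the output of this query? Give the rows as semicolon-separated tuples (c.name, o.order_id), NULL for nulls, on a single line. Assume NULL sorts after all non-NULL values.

(Carol, 121); (Carol, 152); (Quinn, 121); (Quinn, 152); (NULL, 121); (NULL, 152)

CROSS JOIN pairs every row of `customers` with every row of `orders`: 3 × 2 = 6 rows.
After projecting and ordering:
c.name | o.order_id
Carol | 121
Carol | 152
Quinn | 121
Quinn | 152
NULL | 121
NULL | 152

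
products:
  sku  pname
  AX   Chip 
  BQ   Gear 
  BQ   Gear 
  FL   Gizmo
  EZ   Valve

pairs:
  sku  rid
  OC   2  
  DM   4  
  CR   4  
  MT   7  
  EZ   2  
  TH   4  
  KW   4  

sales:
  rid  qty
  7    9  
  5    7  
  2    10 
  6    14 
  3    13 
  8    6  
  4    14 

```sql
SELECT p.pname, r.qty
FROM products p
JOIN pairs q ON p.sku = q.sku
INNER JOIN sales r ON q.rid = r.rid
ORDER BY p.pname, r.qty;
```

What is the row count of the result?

1

Joins associate left-to-right: products INNER JOIN pairs on sku gives 1 intermediate row(s).
Then INNER JOIN `sales r` on rid: keep only rows whose q.rid appears in r.
Result: 1 row(s).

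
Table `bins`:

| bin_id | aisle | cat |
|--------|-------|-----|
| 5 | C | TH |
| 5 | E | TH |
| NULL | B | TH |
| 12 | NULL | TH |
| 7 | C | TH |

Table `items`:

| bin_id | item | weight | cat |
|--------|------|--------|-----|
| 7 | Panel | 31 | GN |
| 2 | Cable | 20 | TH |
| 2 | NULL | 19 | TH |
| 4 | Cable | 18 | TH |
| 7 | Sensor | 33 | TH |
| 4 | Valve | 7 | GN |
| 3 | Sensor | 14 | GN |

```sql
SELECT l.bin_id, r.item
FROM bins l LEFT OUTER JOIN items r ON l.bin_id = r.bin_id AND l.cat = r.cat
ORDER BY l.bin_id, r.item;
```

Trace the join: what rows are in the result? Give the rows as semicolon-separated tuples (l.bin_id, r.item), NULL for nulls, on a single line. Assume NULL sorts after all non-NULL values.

LEFT JOIN keeps every row from `bins`; unmatched rows get NULL for `items`'s columns.
Matching on l.bin_id = r.bin_id AND l.cat = r.cat. A NULL in a compared column never satisfies the condition.
- bin_id=5, cat=TH: no r row matches, row kept with r columns NULL.
- bin_id=5, cat=TH: no r row matches, row kept with r columns NULL.
- bin_id=NULL, cat=TH: no r row matches, row kept with r columns NULL.
- bin_id=12, cat=TH: no r row matches, row kept with r columns NULL.
- bin_id=7, cat=TH: 1 matching r row(s), so 1 row(s) emitted.
After projecting and ordering:
l.bin_id | r.item
5 | NULL
5 | NULL
7 | Sensor
12 | NULL
NULL | NULL

(5, NULL); (5, NULL); (7, Sensor); (12, NULL); (NULL, NULL)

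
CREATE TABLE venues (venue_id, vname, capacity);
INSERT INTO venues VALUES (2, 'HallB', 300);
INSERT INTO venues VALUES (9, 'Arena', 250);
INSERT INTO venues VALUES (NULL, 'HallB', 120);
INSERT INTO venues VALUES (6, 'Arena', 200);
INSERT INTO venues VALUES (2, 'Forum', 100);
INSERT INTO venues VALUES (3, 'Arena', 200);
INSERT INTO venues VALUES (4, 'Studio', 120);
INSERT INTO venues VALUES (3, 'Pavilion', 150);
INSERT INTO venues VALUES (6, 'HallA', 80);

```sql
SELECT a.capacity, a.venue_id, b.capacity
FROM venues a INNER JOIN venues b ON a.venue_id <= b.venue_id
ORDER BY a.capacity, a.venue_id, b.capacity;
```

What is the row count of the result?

39

INNER JOIN keeps only pairs where the ON condition holds.
Matching on a.venue_id <= b.venue_id. A NULL in a compared column never satisfies the condition.
- venue_id=2: 8 matching b row(s), so 8 row(s) emitted.
- venue_id=9: 1 matching b row(s), so 1 row(s) emitted.
- venue_id=NULL: no matching b row, dropped.
- venue_id=6: 3 matching b row(s), so 3 row(s) emitted.
- venue_id=2: 8 matching b row(s), so 8 row(s) emitted.
- venue_id=3: 6 matching b row(s), so 6 row(s) emitted.
- venue_id=4: 4 matching b row(s), so 4 row(s) emitted.
- venue_id=3: 6 matching b row(s), so 6 row(s) emitted.
- venue_id=6: 3 matching b row(s), so 3 row(s) emitted.
Total: 39 rows.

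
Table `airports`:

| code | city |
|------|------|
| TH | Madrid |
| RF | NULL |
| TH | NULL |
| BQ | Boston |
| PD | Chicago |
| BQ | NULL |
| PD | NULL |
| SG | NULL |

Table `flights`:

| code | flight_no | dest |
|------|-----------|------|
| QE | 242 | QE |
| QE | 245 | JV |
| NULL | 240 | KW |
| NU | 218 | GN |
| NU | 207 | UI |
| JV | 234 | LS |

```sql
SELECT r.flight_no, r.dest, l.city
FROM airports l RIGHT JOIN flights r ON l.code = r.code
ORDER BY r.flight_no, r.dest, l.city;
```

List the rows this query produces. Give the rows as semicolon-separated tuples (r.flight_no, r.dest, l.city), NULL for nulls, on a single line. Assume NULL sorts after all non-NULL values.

(207, UI, NULL); (218, GN, NULL); (234, LS, NULL); (240, KW, NULL); (242, QE, NULL); (245, JV, NULL)

RIGHT JOIN keeps every row from `flights`; unmatched rows get NULL for `airports`'s columns.
Matching on l.code = r.code. A NULL in a compared column never satisfies the condition.
Matched pairs: 0; unmatched r rows kept: 6.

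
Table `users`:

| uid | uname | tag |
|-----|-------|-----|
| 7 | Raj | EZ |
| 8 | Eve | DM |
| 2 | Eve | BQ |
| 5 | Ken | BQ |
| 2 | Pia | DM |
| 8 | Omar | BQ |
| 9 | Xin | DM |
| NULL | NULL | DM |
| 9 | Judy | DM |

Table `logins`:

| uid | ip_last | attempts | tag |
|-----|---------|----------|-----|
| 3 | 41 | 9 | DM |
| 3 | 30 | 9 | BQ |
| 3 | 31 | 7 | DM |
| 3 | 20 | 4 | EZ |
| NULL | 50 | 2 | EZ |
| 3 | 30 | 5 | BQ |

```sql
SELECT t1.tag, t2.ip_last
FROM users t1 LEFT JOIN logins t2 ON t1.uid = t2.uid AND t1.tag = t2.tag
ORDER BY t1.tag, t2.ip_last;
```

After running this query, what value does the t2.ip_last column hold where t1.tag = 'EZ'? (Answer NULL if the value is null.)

NULL

LEFT JOIN keeps every row from `users`; unmatched rows get NULL for `logins`'s columns.
Matching on t1.uid = t2.uid AND t1.tag = t2.tag. A NULL in a compared column never satisfies the condition.
- t1 row (uid=7, tag=EZ): no match → kept, t2 columns NULL.
- t1 row (uid=8, tag=DM): no match → kept, t2 columns NULL.
- t1 row (uid=2, tag=BQ): no match → kept, t2 columns NULL.
- t1 row (uid=5, tag=BQ): no match → kept, t2 columns NULL.
- t1 row (uid=2, tag=DM): no match → kept, t2 columns NULL.
- t1 row (uid=8, tag=BQ): no match → kept, t2 columns NULL.
- t1 row (uid=9, tag=DM): no match → kept, t2 columns NULL.
- t1 row (uid=NULL, tag=DM): no match → kept, t2 columns NULL.
- t1 row (uid=9, tag=DM): no match → kept, t2 columns NULL.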